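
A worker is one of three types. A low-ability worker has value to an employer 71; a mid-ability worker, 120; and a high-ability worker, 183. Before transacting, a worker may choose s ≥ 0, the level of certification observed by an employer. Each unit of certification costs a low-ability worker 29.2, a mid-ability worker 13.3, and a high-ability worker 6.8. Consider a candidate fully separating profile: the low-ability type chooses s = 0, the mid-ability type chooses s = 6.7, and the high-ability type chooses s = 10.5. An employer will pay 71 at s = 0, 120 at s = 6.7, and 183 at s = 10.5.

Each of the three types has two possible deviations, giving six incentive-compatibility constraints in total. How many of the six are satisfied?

Mid-ability (own payoff 120 − 13.3×6.7 = 30.89): to s=0 gives 71 → profitable ✗; to s=10.5 gives 183 − 13.3×10.5 = 43.35 → profitable ✗.
High-ability (own payoff 183 − 6.8×10.5 = 111.6): to s=0 gives 71 → no gain ✓; to s=6.7 gives 120 − 6.8×6.7 = 74.44 → no gain ✓.
Low-ability (own payoff 71): to s=6.7 gives 120 − 29.2×6.7 = -75.64 → no gain ✓; to s=10.5 gives 183 − 29.2×10.5 = -123.6 → no gain ✓.
4 of the 6 constraints hold; not an equilibrium.

4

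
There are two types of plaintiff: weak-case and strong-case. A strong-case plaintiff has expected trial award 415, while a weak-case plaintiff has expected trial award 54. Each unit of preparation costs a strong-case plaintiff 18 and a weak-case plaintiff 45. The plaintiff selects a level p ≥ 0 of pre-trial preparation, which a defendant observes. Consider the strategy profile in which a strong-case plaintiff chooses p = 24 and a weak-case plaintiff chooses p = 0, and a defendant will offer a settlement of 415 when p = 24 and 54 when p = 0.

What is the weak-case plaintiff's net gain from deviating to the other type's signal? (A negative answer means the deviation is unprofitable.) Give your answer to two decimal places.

Playing p = 0 the weak-case plaintiff receives 54.
Deviating to p = 24 brings payment 415 at cost 45 × 24 = 1080, netting -665.
Gain from deviating: -665 − 54 = -719.00.
The gain is negative, so the weak-case type's incentive-compatibility constraint is satisfied.

-719.00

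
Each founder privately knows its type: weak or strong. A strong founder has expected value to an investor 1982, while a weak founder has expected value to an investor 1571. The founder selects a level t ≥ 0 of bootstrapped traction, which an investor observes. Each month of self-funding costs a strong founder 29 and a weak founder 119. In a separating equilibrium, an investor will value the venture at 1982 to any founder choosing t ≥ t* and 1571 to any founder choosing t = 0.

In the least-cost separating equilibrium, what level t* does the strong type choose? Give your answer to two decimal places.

3.45

A weak founder choosing t = 0 receives 1571.
Imitating at t* instead would pay 1982 at cost 119·t*, netting 1982 − 119·t*.
Indifference: 1571 = 1982 − 119·t*, so t* = (1982 − 1571) / 119 ≈ 3.45.
This is the weak type's binding incentive-compatibility constraint; any t ≥ 3.45 sustains separation on that side.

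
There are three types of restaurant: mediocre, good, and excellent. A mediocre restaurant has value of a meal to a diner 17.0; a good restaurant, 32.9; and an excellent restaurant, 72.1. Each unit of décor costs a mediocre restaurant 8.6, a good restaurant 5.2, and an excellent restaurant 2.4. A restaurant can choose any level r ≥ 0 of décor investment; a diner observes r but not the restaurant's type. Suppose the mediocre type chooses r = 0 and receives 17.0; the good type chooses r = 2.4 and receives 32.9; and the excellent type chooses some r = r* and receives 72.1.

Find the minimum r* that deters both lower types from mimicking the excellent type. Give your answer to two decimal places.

9.94

Mediocre type (on-path payoff 17.0) won't mimic when 17.0 ≥ 72.1 − 8.6·r*, i.e. r* ≥ 6.41.
Good type (on-path payoff 32.9 − 5.2×2.4 = 20.42) won't mimic when 20.42 ≥ 72.1 − 5.2·r*, i.e. r* ≥ 9.94.
Both must hold, so r* = max(6.41, 9.94) = 9.94. The good type's constraint binds.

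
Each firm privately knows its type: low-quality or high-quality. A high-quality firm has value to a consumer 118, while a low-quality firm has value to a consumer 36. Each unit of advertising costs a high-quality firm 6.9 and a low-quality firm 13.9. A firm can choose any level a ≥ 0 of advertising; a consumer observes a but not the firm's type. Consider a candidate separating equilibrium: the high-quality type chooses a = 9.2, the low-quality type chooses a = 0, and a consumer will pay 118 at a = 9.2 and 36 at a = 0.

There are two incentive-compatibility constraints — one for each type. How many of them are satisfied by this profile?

2

Low-quality type: stay at 0 → 36; mimic → 118 − 13.9 × 9.2 = -9.88. IC holds (36 ≥ -9.88).
High-quality type: signal → 118 − 6.9 × 9.2 = 54.52; deviate to 0 → 36. IC holds (54.52 ≥ 36).
2 of 2 constraints hold, so this is a separating equilibrium.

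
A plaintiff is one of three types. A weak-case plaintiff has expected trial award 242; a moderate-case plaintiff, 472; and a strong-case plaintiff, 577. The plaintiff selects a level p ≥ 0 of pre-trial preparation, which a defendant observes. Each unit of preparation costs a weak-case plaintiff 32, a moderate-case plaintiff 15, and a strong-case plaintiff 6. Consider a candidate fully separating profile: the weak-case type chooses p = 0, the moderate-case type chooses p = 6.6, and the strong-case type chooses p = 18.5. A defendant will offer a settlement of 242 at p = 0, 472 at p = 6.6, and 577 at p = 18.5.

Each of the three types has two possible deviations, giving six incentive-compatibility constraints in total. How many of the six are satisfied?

5

Moderate-case (own payoff 472 − 15×6.6 = 373): to p=0 gives 242 → no gain ✓; to p=18.5 gives 577 − 15×18.5 = 299.5 → no gain ✓.
Weak-case (own payoff 242): to p=6.6 gives 472 − 32×6.6 = 260.8 → profitable ✗; to p=18.5 gives 577 − 32×18.5 = -15 → no gain ✓.
Strong-case (own payoff 577 − 6×18.5 = 466): to p=0 gives 242 → no gain ✓; to p=6.6 gives 472 − 6×6.6 = 432.4 → no gain ✓.
5 of the 6 constraints hold; not an equilibrium.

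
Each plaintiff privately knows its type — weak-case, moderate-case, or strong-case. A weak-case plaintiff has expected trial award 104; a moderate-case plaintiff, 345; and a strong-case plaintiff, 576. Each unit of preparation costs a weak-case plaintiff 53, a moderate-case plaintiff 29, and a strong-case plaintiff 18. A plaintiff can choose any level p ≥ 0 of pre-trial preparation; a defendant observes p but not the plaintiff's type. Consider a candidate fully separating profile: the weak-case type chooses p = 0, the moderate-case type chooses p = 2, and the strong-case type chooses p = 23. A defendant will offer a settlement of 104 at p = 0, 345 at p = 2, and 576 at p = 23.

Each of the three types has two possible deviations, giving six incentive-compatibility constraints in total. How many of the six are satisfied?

Moderate-case (own payoff 345 − 29×2 = 287): to p=0 gives 104 → no gain ✓; to p=23 gives 576 − 29×23 = -91 → no gain ✓.
Strong-case (own payoff 576 − 18×23 = 162): to p=0 gives 104 → no gain ✓; to p=2 gives 345 − 18×2 = 309 → profitable ✗.
Weak-case (own payoff 104): to p=2 gives 345 − 53×2 = 239 → profitable ✗; to p=23 gives 576 − 53×23 = -643 → no gain ✓.
4 of the 6 constraints hold; not an equilibrium.

4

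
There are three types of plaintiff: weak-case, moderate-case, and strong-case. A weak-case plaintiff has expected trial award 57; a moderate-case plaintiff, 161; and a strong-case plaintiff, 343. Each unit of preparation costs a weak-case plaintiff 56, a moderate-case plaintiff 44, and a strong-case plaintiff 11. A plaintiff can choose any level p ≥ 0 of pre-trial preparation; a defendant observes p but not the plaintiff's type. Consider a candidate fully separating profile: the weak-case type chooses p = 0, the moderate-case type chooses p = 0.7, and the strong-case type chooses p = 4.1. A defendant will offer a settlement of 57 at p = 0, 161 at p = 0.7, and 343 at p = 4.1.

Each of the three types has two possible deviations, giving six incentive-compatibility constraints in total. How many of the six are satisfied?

Weak-case (own payoff 57): to p=0.7 gives 161 − 56×0.7 = 121.8 → profitable ✗; to p=4.1 gives 343 − 56×4.1 = 113.4 → profitable ✗.
Moderate-case (own payoff 161 − 44×0.7 = 130.2): to p=0 gives 57 → no gain ✓; to p=4.1 gives 343 − 44×4.1 = 162.6 → profitable ✗.
Strong-case (own payoff 343 − 11×4.1 = 297.9): to p=0 gives 57 → no gain ✓; to p=0.7 gives 161 − 11×0.7 = 153.3 → no gain ✓.
3 of the 6 constraints hold; not an equilibrium.

3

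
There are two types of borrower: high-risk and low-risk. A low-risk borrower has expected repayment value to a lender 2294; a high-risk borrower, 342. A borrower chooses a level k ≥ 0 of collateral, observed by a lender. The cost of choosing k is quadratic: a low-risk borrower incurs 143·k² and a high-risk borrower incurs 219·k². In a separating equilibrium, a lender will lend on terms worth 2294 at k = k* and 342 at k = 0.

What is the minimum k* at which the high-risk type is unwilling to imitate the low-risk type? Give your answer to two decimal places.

2.99

The high-risk type at k = 0 receives 342; imitating at k* yields 2294 − 219·k*².
Indifference: 342 = 2294 − 219·k*², so k*² = (2294 − 342) / 219 ≈ 8.9132.
k* = √8.9132 ≈ 2.99.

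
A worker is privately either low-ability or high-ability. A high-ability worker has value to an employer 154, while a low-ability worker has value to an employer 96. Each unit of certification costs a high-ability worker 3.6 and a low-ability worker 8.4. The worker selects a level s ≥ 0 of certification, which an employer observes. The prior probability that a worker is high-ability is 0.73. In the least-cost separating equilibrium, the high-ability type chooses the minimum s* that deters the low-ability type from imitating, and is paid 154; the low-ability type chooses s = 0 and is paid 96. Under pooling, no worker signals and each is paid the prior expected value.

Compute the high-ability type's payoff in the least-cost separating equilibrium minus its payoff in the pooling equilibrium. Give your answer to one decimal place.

Least-cost separating signal: s* solves 96 = 154 − 8.4·s*, so s* = (154 − 96)/8.4 ≈ 6.9048.
High-ability type's separating payoff: 154 − 3.6 × s* = 154 − 3.6 × (154 − 96)/8.4 = 154 − 208.8/8.4 ≈ 129.143.
Pooling payoff: 0.73 × 154 + 0.27 × 96 = 138.34.
Difference: 129.143 − 138.34 = -9.197, i.e. -9.2 to one decimal place.
The high-ability type would prefer the pooling outcome.

-9.2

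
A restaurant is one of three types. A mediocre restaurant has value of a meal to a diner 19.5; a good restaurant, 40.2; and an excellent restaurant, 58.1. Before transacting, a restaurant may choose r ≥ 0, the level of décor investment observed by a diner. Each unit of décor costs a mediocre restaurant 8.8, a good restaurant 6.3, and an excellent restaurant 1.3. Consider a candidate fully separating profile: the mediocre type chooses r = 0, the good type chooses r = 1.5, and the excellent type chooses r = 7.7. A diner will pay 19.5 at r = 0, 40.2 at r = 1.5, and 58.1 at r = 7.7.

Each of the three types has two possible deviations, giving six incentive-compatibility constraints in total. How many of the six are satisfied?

Mediocre (own payoff 19.5): to r=1.5 gives 40.2 − 8.8×1.5 = 27 → profitable ✗; to r=7.7 gives 58.1 − 8.8×7.7 = -9.66 → no gain ✓.
Good (own payoff 40.2 − 6.3×1.5 = 30.75): to r=0 gives 19.5 → no gain ✓; to r=7.7 gives 58.1 − 6.3×7.7 = 9.59 → no gain ✓.
Excellent (own payoff 58.1 − 1.3×7.7 = 48.09): to r=0 gives 19.5 → no gain ✓; to r=1.5 gives 40.2 − 1.3×1.5 = 38.25 → no gain ✓.
5 of the 6 constraints hold; not an equilibrium.

5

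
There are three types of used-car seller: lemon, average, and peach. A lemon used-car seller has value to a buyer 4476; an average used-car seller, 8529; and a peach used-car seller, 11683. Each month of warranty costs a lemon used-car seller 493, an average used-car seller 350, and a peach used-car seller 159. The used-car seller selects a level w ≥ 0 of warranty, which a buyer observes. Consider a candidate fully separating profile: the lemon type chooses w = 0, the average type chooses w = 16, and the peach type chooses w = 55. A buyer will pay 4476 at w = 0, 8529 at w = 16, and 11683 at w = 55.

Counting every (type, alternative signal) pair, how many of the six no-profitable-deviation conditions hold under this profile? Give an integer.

3

Average (own payoff 8529 − 350×16 = 2929): to w=0 gives 4476 → profitable ✗; to w=55 gives 11683 − 350×55 = -7567 → no gain ✓.
Lemon (own payoff 4476): to w=16 gives 8529 − 493×16 = 641 → no gain ✓; to w=55 gives 11683 − 493×55 = -15432 → no gain ✓.
Peach (own payoff 11683 − 159×55 = 2938): to w=0 gives 4476 → profitable ✗; to w=16 gives 8529 − 159×16 = 5985 → profitable ✗.
3 of the 6 constraints hold; not an equilibrium.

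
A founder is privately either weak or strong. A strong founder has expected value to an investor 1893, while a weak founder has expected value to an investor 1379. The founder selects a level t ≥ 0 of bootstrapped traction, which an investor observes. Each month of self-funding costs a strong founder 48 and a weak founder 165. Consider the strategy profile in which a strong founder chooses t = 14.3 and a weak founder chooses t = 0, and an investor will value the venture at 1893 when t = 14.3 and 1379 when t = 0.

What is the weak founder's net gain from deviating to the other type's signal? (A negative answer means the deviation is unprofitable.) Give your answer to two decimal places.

-1845.50

Playing t = 0 the weak founder receives 1379.
Deviating to t = 14.3 brings payment 1893 at cost 165 × 14.3 = 2359.5, netting -466.5.
Gain from deviating: -466.5 − 1379 = -1845.50.
The gain is negative, so the weak type's incentive-compatibility constraint is satisfied.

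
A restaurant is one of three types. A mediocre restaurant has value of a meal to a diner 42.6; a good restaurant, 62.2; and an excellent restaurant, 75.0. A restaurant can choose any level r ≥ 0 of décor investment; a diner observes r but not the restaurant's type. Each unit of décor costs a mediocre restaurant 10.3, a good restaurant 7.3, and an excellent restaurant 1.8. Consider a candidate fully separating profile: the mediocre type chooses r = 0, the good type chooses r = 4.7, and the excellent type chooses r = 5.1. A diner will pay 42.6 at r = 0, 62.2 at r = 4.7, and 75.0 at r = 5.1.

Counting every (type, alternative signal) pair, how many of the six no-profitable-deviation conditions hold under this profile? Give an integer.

Mediocre (own payoff 42.6): to r=4.7 gives 62.2 − 10.3×4.7 = 13.79 → no gain ✓; to r=5.1 gives 75.0 − 10.3×5.1 = 22.47 → no gain ✓.
Excellent (own payoff 75.0 − 1.8×5.1 = 65.82): to r=0 gives 42.6 → no gain ✓; to r=4.7 gives 62.2 − 1.8×4.7 = 53.74 → no gain ✓.
Good (own payoff 62.2 − 7.3×4.7 = 27.89): to r=0 gives 42.6 → profitable ✗; to r=5.1 gives 75.0 − 7.3×5.1 = 37.77 → profitable ✗.
4 of the 6 constraints hold; not an equilibrium.

4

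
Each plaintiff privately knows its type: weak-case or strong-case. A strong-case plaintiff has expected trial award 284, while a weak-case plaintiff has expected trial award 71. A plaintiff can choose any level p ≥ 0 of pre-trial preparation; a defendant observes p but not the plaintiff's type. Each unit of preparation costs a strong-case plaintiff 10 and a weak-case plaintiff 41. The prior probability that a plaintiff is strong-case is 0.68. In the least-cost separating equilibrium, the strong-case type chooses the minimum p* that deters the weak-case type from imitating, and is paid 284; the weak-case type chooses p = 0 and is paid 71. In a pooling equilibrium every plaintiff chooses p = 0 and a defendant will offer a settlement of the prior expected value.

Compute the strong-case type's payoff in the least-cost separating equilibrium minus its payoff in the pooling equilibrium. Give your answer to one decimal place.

16.2

Least-cost separating signal: p* solves 71 = 284 − 41·p*, so p* = (284 − 71)/41 ≈ 5.1951.
Strong-case type's separating payoff: 284 − 10 × p* = 284 − 10 × (284 − 71)/41 = 284 − 2130/41 ≈ 232.049.
Pooling payoff: 0.68 × 284 + 0.32 × 71 = 215.84.
Difference: 232.049 − 215.84 = 16.209, i.e. 16.2 to one decimal place.
The strong-case type prefers to separate.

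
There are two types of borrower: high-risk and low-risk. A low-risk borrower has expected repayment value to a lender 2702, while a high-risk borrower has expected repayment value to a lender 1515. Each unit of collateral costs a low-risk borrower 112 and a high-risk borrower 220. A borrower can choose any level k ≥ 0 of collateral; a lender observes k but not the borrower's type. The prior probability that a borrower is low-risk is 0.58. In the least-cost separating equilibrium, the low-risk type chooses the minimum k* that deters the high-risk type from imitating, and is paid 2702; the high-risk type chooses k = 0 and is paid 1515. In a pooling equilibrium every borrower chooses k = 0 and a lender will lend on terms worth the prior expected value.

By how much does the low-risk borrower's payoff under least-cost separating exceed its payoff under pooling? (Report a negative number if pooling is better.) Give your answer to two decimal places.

Least-cost separating signal: k* solves 1515 = 2702 − 220·k*, so k* = (2702 − 1515)/220 ≈ 5.3955.
Low-risk type's separating payoff: 2702 − 112 × k* = 2702 − 112 × (2702 − 1515)/220 = 2702 − 132944/220 ≈ 2097.7091.
Pooling payoff: 0.58 × 2702 + 0.42 × 1515 = 2203.46.
Difference: 2097.7091 − 2203.46 = -105.7509, i.e. -105.75 to two decimal places.
The low-risk type would prefer the pooling outcome.

-105.75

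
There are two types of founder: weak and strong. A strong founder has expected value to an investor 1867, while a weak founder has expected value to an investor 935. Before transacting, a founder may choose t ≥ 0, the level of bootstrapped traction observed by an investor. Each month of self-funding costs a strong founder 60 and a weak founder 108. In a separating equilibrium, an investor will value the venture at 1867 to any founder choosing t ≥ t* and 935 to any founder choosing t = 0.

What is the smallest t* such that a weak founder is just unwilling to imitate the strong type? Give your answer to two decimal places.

A weak founder choosing t = 0 receives 935.
Imitating at t* instead would pay 1867 at cost 108·t*, netting 1867 − 108·t*.
Indifference: 935 = 1867 − 108·t*, so t* = (1867 − 935) / 108 ≈ 8.63.
At t* the weak type's incentive constraint just binds; the strong type strictly prefers t* since its per-unit cost is lower.

8.63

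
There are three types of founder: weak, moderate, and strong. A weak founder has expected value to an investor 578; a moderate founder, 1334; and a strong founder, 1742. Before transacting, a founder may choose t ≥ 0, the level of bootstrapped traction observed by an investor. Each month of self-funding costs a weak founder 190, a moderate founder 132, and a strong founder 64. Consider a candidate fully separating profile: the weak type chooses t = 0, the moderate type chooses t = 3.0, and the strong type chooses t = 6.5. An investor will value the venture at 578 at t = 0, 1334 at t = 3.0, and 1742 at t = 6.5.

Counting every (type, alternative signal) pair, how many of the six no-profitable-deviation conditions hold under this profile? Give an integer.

Weak (own payoff 578): to t=3.0 gives 1334 − 190×3.0 = 764 → profitable ✗; to t=6.5 gives 1742 − 190×6.5 = 507 → no gain ✓.
Moderate (own payoff 1334 − 132×3.0 = 938): to t=0 gives 578 → no gain ✓; to t=6.5 gives 1742 − 132×6.5 = 884 → no gain ✓.
Strong (own payoff 1742 − 64×6.5 = 1326): to t=0 gives 578 → no gain ✓; to t=3.0 gives 1334 − 64×3.0 = 1142 → no gain ✓.
5 of the 6 constraints hold; not an equilibrium.

5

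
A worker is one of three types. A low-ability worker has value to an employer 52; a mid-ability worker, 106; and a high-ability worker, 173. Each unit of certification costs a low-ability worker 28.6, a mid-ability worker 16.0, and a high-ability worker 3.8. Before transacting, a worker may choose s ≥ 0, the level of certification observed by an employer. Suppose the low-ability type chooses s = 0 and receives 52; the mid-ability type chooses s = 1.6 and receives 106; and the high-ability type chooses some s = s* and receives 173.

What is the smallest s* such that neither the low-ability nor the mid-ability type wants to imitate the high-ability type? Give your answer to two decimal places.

Low-ability type (on-path payoff 52) won't mimic when 52 ≥ 173 − 28.6·s*, i.e. s* ≥ 4.23.
Mid-ability type (on-path payoff 106 − 16.0×1.6 = 80.4) won't mimic when 80.4 ≥ 173 − 16.0·s*, i.e. s* ≥ 5.79.
Both must hold, so s* = max(4.23, 5.79) = 5.79. The mid-ability type's constraint binds.

5.79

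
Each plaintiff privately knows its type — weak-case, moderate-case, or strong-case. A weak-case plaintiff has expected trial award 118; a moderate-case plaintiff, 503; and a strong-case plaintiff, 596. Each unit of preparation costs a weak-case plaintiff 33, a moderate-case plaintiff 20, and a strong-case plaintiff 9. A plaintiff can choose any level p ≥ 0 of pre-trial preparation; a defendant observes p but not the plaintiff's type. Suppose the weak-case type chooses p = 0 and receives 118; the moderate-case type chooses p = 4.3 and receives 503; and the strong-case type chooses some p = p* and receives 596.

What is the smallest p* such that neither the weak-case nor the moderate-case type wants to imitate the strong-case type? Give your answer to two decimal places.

Weak-case type (on-path payoff 118) won't mimic when 118 ≥ 596 − 33·p*, i.e. p* ≥ 14.48.
Moderate-case type (on-path payoff 503 − 20×4.3 = 417) won't mimic when 417 ≥ 596 − 20·p*, i.e. p* ≥ 8.95.
Both must hold, so p* = max(14.48, 8.95) = 14.48. The weak-case type's constraint binds.

14.48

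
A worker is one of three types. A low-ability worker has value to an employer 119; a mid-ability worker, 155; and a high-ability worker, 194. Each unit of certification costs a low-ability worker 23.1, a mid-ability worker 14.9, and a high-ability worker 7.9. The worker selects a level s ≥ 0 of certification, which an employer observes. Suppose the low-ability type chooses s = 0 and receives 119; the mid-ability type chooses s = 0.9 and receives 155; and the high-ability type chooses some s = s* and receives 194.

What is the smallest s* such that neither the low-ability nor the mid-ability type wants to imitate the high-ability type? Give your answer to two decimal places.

3.52

Mid-ability type (on-path payoff 155 − 14.9×0.9 = 141.59) won't mimic when 141.59 ≥ 194 − 14.9·s*, i.e. s* ≥ 3.52.
Low-ability type (on-path payoff 119) won't mimic when 119 ≥ 194 − 23.1·s*, i.e. s* ≥ 3.25.
Both must hold, so s* = max(3.25, 3.52) = 3.52. The mid-ability type's constraint binds.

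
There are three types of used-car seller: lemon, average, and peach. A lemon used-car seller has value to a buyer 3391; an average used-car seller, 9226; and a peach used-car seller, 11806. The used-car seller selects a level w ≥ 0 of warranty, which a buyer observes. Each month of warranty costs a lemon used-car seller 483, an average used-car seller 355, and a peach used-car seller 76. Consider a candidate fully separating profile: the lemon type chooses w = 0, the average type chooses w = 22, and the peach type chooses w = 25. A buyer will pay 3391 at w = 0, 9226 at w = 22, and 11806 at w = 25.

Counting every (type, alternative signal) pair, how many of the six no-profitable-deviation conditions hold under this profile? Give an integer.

Lemon (own payoff 3391): to w=22 gives 9226 − 483×22 = -1400 → no gain ✓; to w=25 gives 11806 − 483×25 = -269 → no gain ✓.
Peach (own payoff 11806 − 76×25 = 9906): to w=0 gives 3391 → no gain ✓; to w=22 gives 9226 − 76×22 = 7554 → no gain ✓.
Average (own payoff 9226 − 355×22 = 1416): to w=0 gives 3391 → profitable ✗; to w=25 gives 11806 − 355×25 = 2931 → profitable ✗.
4 of the 6 constraints hold; not an equilibrium.

4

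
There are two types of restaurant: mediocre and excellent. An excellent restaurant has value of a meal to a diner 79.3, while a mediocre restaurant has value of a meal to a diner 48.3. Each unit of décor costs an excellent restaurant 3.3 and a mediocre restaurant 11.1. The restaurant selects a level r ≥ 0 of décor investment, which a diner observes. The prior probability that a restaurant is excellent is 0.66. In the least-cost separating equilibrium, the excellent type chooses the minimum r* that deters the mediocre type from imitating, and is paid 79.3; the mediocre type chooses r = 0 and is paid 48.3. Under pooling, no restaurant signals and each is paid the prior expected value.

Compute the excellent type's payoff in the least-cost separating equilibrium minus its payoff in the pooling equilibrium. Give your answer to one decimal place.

Least-cost separating signal: r* solves 48.3 = 79.3 − 11.1·r*, so r* = (79.3 − 48.3)/11.1 ≈ 2.7928.
Excellent type's separating payoff: 79.3 − 3.3 × r* = 79.3 − 3.3 × (79.3 − 48.3)/11.1 = 79.3 − 102.3/11.1 ≈ 70.084.
Pooling payoff: 0.66 × 79.3 + 0.34 × 48.3 = 68.76.
Difference: 70.084 − 68.76 = 1.324, i.e. 1.3 to one decimal place.
The excellent type prefers to separate.

1.3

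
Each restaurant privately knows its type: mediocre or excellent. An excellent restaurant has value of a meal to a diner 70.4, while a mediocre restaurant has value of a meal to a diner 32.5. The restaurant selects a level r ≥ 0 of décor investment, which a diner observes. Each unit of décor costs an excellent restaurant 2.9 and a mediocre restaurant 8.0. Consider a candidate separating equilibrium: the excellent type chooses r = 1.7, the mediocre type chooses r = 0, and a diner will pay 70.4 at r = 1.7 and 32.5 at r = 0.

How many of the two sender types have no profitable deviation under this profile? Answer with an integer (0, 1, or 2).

Mediocre type: stay at 0 → 32.5; mimic → 70.4 − 8.0 × 1.7 = 56.8. IC fails (32.5 < 56.8).
Excellent type: signal → 70.4 − 2.9 × 1.7 = 65.47; deviate to 0 → 32.5. IC holds (65.47 ≥ 32.5).
1 of 2 constraints hold, so this profile is not an equilibrium.

1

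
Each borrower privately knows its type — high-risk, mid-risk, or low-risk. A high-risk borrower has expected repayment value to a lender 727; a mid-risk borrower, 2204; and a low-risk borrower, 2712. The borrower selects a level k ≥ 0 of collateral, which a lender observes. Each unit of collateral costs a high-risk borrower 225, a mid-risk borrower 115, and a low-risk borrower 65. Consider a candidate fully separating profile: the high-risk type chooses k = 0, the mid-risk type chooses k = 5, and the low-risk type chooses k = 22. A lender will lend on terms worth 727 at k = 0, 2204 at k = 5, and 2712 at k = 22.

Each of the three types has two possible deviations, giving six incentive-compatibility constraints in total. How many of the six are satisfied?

Mid-risk (own payoff 2204 − 115×5 = 1629): to k=0 gives 727 → no gain ✓; to k=22 gives 2712 − 115×22 = 182 → no gain ✓.
High-risk (own payoff 727): to k=5 gives 2204 − 225×5 = 1079 → profitable ✗; to k=22 gives 2712 − 225×22 = -2238 → no gain ✓.
Low-risk (own payoff 2712 − 65×22 = 1282): to k=0 gives 727 → no gain ✓; to k=5 gives 2204 − 65×5 = 1879 → profitable ✗.
4 of the 6 constraints hold; not an equilibrium.

4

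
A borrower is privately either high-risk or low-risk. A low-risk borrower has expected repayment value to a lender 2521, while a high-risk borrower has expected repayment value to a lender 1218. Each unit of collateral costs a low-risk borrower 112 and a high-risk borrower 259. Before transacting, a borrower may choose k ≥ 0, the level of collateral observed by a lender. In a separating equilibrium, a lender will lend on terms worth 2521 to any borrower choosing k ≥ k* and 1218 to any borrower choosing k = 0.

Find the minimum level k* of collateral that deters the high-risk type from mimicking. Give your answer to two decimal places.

A high-risk borrower choosing k = 0 receives 1218.
Imitating at k* instead would pay 2521 at cost 259·k*, netting 2521 − 259·k*.
Indifference: 1218 = 2521 − 259·k*, so k* = (2521 − 1218) / 259 ≈ 5.03.
This is the high-risk type's binding incentive-compatibility constraint; any k ≥ 5.03 sustains separation on that side.

5.03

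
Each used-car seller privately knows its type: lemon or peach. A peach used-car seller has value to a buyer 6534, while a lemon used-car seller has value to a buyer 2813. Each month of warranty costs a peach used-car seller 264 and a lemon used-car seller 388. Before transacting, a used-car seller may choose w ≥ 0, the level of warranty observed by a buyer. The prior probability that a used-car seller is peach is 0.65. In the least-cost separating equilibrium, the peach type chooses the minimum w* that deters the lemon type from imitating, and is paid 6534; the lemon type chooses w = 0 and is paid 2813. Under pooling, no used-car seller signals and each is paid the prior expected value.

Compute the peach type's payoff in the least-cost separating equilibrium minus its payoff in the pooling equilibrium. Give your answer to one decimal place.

-1229.5

Least-cost separating signal: w* solves 2813 = 6534 − 388·w*, so w* = (6534 − 2813)/388 ≈ 9.5902.
Peach type's separating payoff: 6534 − 264 × w* = 6534 − 264 × (6534 − 2813)/388 = 6534 − 982344/388 ≈ 4002.186.
Pooling payoff: 0.65 × 6534 + 0.35 × 2813 = 5231.65.
Difference: 4002.186 − 5231.65 = -1229.464, i.e. -1229.5 to one decimal place.
The peach type would prefer the pooling outcome.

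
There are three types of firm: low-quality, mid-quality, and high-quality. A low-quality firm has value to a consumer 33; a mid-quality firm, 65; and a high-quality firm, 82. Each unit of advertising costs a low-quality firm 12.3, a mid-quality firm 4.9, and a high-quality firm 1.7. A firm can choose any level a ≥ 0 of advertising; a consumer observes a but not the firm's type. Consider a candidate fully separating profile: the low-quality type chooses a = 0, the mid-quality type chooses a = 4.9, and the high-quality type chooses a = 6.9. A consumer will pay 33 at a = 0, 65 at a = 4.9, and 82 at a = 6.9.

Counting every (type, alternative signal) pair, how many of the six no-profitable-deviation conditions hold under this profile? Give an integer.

5

High-quality (own payoff 82 − 1.7×6.9 = 70.27): to a=0 gives 33 → no gain ✓; to a=4.9 gives 65 − 1.7×4.9 = 56.67 → no gain ✓.
Low-quality (own payoff 33): to a=4.9 gives 65 − 12.3×4.9 = 4.73 → no gain ✓; to a=6.9 gives 82 − 12.3×6.9 = -2.87 → no gain ✓.
Mid-quality (own payoff 65 − 4.9×4.9 = 40.99): to a=0 gives 33 → no gain ✓; to a=6.9 gives 82 − 4.9×6.9 = 48.19 → profitable ✗.
5 of the 6 constraints hold; not an equilibrium.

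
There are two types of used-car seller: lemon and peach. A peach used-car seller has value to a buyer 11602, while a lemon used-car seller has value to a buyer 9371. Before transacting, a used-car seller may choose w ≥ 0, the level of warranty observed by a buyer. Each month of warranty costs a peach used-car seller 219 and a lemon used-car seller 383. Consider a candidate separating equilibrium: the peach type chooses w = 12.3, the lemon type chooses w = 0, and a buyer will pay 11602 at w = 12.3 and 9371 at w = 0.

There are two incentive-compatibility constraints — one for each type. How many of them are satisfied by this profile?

Peach type: signal → 11602 − 219 × 12.3 = 8908.3; deviate to 0 → 9371. IC fails (8908.3 < 9371).
Lemon type: stay at 0 → 9371; mimic → 11602 − 383 × 12.3 = 6891.1. IC holds (9371 ≥ 6891.1).
1 of 2 constraints hold, so this profile is not an equilibrium.

1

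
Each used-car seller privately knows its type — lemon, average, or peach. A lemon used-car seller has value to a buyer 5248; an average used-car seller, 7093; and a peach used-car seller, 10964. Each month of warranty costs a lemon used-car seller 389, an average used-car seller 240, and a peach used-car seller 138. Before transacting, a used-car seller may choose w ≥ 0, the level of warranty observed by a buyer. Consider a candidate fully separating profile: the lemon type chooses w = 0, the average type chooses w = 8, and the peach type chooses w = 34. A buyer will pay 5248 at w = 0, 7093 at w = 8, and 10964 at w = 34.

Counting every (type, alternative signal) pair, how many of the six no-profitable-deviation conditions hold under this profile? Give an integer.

5

Lemon (own payoff 5248): to w=8 gives 7093 − 389×8 = 3981 → no gain ✓; to w=34 gives 10964 − 389×34 = -2262 → no gain ✓.
Peach (own payoff 10964 − 138×34 = 6272): to w=0 gives 5248 → no gain ✓; to w=8 gives 7093 − 138×8 = 5989 → no gain ✓.
Average (own payoff 7093 − 240×8 = 5173): to w=0 gives 5248 → profitable ✗; to w=34 gives 10964 − 240×34 = 2804 → no gain ✓.
5 of the 6 constraints hold; not an equilibrium.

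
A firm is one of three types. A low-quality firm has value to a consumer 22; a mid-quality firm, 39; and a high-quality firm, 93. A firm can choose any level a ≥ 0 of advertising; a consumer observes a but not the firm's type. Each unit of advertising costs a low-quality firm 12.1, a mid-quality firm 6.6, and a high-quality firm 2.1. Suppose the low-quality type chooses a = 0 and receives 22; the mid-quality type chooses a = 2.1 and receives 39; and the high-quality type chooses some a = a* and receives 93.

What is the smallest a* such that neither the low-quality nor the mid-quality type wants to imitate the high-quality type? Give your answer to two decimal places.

10.28

Low-quality type (on-path payoff 22) won't mimic when 22 ≥ 93 − 12.1·a*, i.e. a* ≥ 5.87.
Mid-quality type (on-path payoff 39 − 6.6×2.1 = 25.14) won't mimic when 25.14 ≥ 93 − 6.6·a*, i.e. a* ≥ 10.28.
Both must hold, so a* = max(5.87, 10.28) = 10.28. The mid-quality type's constraint binds.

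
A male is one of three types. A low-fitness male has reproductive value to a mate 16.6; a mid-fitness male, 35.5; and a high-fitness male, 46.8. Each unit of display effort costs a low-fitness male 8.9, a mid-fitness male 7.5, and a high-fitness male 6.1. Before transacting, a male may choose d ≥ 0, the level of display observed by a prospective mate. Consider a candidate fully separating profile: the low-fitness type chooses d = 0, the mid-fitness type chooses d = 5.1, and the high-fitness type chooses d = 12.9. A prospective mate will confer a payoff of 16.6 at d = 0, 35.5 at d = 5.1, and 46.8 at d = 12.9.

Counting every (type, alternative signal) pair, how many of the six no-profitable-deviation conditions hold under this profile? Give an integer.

Low-fitness (own payoff 16.6): to d=5.1 gives 35.5 − 8.9×5.1 = -9.89 → no gain ✓; to d=12.9 gives 46.8 − 8.9×12.9 = -68.01 → no gain ✓.
High-fitness (own payoff 46.8 − 6.1×12.9 = -31.89): to d=0 gives 16.6 → profitable ✗; to d=5.1 gives 35.5 − 6.1×5.1 = 4.39 → profitable ✗.
Mid-fitness (own payoff 35.5 − 7.5×5.1 = -2.75): to d=0 gives 16.6 → profitable ✗; to d=12.9 gives 46.8 − 7.5×12.9 = -49.95 → no gain ✓.
3 of the 6 constraints hold; not an equilibrium.

3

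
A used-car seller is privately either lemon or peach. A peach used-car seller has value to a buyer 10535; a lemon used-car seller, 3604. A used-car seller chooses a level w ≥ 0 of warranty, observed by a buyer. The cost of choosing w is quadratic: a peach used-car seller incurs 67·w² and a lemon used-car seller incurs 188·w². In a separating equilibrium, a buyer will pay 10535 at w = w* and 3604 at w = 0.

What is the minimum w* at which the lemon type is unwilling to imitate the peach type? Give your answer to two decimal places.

6.07

The lemon type at w = 0 receives 3604; imitating at w* yields 10535 − 188·w*².
Indifference: 3604 = 10535 − 188·w*², so w*² = (10535 − 3604) / 188 ≈ 36.8670.
w* = √36.8670 ≈ 6.07.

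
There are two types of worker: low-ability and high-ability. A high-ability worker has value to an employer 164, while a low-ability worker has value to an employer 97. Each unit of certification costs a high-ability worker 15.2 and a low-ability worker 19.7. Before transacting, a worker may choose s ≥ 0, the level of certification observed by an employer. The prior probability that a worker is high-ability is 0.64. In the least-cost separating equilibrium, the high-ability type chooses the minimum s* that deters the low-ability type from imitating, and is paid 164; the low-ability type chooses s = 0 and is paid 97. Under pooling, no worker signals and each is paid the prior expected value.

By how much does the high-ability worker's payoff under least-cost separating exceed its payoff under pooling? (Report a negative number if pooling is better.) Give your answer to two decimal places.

-27.58

Least-cost separating signal: s* solves 97 = 164 − 19.7·s*, so s* = (164 − 97)/19.7 ≈ 3.4010.
High-ability type's separating payoff: 164 − 15.2 × s* = 164 − 15.2 × (164 − 97)/19.7 = 164 − 1018.4/19.7 ≈ 112.3046.
Pooling payoff: 0.64 × 164 + 0.36 × 97 = 139.88.
Difference: 112.3046 − 139.88 = -27.5754, i.e. -27.58 to two decimal places.
The high-ability type would prefer the pooling outcome.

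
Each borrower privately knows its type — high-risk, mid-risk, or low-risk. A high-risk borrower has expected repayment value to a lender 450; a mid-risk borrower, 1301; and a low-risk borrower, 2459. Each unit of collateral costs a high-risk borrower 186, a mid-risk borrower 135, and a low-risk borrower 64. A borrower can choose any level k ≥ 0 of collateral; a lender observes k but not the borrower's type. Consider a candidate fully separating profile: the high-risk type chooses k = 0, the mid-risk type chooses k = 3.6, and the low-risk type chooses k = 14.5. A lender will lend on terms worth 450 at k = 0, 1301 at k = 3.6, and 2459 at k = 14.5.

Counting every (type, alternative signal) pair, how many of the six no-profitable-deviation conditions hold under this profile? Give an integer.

5

High-risk (own payoff 450): to k=3.6 gives 1301 − 186×3.6 = 631.4 → profitable ✗; to k=14.5 gives 2459 − 186×14.5 = -238 → no gain ✓.
Mid-risk (own payoff 1301 − 135×3.6 = 815): to k=0 gives 450 → no gain ✓; to k=14.5 gives 2459 − 135×14.5 = 501.5 → no gain ✓.
Low-risk (own payoff 2459 − 64×14.5 = 1531): to k=0 gives 450 → no gain ✓; to k=3.6 gives 1301 − 64×3.6 = 1070.6 → no gain ✓.
5 of the 6 constraints hold; not an equilibrium.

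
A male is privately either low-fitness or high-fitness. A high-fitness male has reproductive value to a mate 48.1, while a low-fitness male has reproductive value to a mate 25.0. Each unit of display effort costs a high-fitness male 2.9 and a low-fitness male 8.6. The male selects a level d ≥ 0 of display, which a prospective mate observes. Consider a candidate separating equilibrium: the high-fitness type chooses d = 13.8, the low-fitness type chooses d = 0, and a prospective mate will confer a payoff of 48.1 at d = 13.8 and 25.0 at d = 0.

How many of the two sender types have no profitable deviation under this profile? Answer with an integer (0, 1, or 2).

1

High-fitness type: signal → 48.1 − 2.9 × 13.8 = 8.08; deviate to 0 → 25.0. IC fails (8.08 < 25.0).
Low-fitness type: stay at 0 → 25.0; mimic → 48.1 − 8.6 × 13.8 = -70.58. IC holds (25.0 ≥ -70.58).
1 of 2 constraints hold, so this profile is not an equilibrium.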